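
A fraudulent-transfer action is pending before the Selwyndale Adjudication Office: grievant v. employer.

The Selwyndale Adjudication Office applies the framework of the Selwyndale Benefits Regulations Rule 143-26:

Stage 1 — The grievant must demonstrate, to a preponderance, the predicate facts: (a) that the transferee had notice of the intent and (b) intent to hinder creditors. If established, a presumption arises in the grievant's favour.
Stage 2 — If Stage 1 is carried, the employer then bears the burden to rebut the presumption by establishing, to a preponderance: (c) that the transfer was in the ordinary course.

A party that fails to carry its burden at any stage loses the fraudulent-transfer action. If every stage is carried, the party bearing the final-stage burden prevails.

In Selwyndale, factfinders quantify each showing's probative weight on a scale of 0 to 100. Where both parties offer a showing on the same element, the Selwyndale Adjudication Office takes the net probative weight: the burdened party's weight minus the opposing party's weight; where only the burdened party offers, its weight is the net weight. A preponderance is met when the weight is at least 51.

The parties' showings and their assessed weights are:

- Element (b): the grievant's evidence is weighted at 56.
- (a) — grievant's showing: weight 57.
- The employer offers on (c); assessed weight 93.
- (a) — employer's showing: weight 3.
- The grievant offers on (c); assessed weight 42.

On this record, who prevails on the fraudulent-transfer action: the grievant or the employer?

At Stage 1 the grievant must meet a preponderance (weight is at least 51): on (a) the weight is 57 less the opposing 3 gives net 54, which does reach 51, so (a) meets the standard; on (b) the weight is 56, which does reach 51, so (b) meets the standard.
  The grievant carries Stage 1; the employer now bears the burden.
At Stage 2 the employer must meet a preponderance (weight is at least 51): on (c) the weight is 93 less the opposing 42 gives net 51, ≥ 51, so (c) meets the standard.
  All elements met at the final stage.
All stages carried — the employer prevails.

employer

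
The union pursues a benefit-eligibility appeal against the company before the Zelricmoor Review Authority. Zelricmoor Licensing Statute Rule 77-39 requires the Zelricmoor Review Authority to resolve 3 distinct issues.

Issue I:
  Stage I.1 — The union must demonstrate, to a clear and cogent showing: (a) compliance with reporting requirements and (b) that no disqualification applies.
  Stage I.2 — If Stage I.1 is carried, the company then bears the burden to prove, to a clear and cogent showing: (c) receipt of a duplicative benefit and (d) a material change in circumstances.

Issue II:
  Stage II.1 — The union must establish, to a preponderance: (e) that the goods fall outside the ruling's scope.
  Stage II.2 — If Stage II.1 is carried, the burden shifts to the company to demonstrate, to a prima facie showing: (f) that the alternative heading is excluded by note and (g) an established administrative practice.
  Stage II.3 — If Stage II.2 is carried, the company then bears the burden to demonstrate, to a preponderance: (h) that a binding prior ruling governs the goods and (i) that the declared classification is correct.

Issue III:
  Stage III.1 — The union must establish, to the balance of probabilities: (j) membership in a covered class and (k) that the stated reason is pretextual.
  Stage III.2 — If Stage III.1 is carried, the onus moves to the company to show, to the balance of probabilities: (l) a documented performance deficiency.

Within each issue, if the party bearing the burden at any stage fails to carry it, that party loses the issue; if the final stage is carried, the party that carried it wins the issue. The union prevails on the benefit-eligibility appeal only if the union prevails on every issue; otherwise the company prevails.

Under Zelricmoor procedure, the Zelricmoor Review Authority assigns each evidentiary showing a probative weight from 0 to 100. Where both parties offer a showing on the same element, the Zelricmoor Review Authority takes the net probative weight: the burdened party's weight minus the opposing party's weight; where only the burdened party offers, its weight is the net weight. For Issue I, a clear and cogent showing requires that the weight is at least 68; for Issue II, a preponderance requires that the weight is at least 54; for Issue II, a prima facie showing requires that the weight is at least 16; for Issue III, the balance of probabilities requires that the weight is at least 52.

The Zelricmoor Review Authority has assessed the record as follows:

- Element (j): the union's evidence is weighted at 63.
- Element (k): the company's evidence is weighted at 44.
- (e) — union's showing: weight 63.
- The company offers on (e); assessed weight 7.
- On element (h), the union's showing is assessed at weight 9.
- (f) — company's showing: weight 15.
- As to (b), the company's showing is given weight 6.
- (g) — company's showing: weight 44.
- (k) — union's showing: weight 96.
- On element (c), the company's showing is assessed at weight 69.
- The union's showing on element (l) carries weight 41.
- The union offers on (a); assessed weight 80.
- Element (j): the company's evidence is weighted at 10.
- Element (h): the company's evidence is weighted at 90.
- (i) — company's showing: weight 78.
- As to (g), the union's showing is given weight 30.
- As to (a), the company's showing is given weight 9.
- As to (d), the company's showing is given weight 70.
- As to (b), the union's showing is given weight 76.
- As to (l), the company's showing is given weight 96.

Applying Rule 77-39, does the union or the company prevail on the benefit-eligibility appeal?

— Issue I —
Stage I.1 (union, a clear and cogent showing, weight is at least 68): (a) net 80−9=71 ≥ 68 — meets; (b) net 76−6=70 ≥ 68 — meets.
  The union carries Stage I.1; the company now bears the burden.
Stage I.2 (company, a clear and cogent showing, weight is at least 68): (c) 69 ≥ 68 — meets; (d) 70 ≥ 68 — meets.
  The company carries the last stage.
All stages carried — the company prevails on this issue.
— Issue II —
At Stage II.1 the union must meet a preponderance (weight is at least 54): on (e) the weight is 63 less the opposing 7 gives net 56, ≥ 54, so (e) meets the standard.
  Stage II.1 is satisfied; the onus moves to the company.
At Stage II.2 the company must meet a prima facie showing (weight is at least 16): on (f) the weight is 15, which does not reach 16, so (f) does not meet the standard; on (g) the weight is 44 less the opposing 30 gives net 14, < 16, so (g) does not meet the standard.
  Stage II.2 not carried; the company fails its burden.
So the union prevails on this issue.
— Issue III —
Stage III.1 (union, the balance of probabilities, weight is at least 52): (j) net 63−10=53 ≥ 52 — meets; (k) net 96−44=52 ≥ 52 — meets.
  All elements met. The burden passes to the company.
Stage III.2 (company, the balance of probabilities, weight is at least 52): (l) net 96−41=55 ≥ 52 — meets.
  All elements met at the final stage.
Every stage carried; the company prevails on this issue.
Per-issue: Issue I → company; Issue II → union; Issue III → company. The union must prevail on every issue; overall, the company prevails.

company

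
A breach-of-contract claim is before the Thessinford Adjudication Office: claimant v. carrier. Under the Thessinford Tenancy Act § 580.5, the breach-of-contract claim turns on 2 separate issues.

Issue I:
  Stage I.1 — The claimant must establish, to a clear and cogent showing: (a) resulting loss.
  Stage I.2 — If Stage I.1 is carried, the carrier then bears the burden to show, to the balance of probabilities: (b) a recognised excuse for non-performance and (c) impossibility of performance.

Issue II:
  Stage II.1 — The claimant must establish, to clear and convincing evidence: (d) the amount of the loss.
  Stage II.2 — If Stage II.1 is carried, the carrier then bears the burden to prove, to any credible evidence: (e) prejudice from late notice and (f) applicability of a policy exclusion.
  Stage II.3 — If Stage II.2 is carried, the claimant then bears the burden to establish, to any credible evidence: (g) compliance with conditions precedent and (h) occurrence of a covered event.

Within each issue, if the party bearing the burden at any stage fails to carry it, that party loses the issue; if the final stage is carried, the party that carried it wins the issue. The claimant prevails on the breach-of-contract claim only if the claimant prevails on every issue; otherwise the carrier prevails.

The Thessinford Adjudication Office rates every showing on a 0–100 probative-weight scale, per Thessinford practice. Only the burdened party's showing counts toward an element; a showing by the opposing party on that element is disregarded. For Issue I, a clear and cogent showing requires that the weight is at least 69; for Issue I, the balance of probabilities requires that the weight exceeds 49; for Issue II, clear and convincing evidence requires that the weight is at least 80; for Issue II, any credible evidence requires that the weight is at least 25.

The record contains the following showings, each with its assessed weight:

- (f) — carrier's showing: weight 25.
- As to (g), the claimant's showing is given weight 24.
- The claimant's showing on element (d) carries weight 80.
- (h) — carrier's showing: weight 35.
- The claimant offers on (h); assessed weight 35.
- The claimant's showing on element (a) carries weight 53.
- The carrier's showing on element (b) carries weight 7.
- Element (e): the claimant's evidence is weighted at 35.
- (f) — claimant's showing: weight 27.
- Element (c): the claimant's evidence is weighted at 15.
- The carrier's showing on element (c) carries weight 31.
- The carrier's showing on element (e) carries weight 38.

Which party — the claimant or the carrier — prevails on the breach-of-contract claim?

carrier

— Issue I —
Stage I.1 (claimant, a clear and cogent showing, weight is at least 69): (a) 53 < 69 — fails.
  Stage I.1 not carried; the claimant fails its burden.
So the carrier prevails on this issue.
— Issue II —
Stage II.1 — burden on claimant; standard: clear and convincing evidence (weight is at least 80).
    (d): 80 ≥ 80 [met]
  Stage II.1 carried; the burden shifts to the carrier.
Stage II.2 — burden on carrier; standard: any credible evidence (weight is at least 25).
    (e): 38 (claimant's 35 disregarded) ≥ 25 [met]
    (f): 25 (claimant's 27 disregarded) ≥ 25 [met]
  The carrier carries Stage II.2; the claimant now bears the burden.
Stage II.3 — burden on claimant; standard: any credible evidence (weight is at least 25).
    (g): 24 < 25 [not met]
    (h): 35 (carrier's 35 disregarded) ≥ 25 [met]
  Not every element is met, so the claimant fails to carry Stage II.3.
The analysis ends at Stage II.3; the carrier prevails on this issue.
Per-issue: Issue I → carrier; Issue II → carrier. The claimant must prevail on every issue; overall, the carrier prevails.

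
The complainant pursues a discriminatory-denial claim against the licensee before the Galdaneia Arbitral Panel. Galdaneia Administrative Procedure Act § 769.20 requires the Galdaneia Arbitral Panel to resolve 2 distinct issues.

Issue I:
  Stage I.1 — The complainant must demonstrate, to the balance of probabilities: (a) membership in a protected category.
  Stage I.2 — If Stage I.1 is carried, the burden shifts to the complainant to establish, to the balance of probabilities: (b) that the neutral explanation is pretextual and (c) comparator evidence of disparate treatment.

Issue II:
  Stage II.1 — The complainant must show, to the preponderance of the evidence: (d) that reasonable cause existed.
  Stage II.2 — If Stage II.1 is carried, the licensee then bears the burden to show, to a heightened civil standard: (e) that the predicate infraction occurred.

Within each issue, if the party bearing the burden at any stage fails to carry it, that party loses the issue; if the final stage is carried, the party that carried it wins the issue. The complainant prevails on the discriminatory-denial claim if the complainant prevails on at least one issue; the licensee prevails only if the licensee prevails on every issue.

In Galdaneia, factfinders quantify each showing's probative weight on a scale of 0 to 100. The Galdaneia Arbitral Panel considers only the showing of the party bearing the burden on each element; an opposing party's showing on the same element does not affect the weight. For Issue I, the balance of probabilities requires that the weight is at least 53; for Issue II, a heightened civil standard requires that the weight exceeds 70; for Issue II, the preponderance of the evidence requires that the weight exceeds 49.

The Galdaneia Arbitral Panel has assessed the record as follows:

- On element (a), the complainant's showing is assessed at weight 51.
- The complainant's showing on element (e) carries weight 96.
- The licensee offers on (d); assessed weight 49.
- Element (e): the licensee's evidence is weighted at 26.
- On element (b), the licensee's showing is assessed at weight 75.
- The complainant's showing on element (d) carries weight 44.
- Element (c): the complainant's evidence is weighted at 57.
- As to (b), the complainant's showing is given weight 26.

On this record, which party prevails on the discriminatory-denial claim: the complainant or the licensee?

licensee

— Issue I —
Stage I.1 — burden on complainant; standard: the balance of probabilities (weight is at least 53).
    (a): 51 < 53 [not met]
  Not every element is met, so the complainant fails to carry Stage I.1.
So the licensee prevails on this issue.
— Issue II —
Stage II.1 (complainant, the preponderance of the evidence, weight exceeds 49): (d) 44 (licensee's 49 disregarded) ≤ 49 — fails.
  The complainant does not carry Stage II.1.
The licensee prevails on this issue.
Per-issue: Issue I → licensee; Issue II → licensee. The complainant must prevail on at least one issue; overall, the licensee prevails.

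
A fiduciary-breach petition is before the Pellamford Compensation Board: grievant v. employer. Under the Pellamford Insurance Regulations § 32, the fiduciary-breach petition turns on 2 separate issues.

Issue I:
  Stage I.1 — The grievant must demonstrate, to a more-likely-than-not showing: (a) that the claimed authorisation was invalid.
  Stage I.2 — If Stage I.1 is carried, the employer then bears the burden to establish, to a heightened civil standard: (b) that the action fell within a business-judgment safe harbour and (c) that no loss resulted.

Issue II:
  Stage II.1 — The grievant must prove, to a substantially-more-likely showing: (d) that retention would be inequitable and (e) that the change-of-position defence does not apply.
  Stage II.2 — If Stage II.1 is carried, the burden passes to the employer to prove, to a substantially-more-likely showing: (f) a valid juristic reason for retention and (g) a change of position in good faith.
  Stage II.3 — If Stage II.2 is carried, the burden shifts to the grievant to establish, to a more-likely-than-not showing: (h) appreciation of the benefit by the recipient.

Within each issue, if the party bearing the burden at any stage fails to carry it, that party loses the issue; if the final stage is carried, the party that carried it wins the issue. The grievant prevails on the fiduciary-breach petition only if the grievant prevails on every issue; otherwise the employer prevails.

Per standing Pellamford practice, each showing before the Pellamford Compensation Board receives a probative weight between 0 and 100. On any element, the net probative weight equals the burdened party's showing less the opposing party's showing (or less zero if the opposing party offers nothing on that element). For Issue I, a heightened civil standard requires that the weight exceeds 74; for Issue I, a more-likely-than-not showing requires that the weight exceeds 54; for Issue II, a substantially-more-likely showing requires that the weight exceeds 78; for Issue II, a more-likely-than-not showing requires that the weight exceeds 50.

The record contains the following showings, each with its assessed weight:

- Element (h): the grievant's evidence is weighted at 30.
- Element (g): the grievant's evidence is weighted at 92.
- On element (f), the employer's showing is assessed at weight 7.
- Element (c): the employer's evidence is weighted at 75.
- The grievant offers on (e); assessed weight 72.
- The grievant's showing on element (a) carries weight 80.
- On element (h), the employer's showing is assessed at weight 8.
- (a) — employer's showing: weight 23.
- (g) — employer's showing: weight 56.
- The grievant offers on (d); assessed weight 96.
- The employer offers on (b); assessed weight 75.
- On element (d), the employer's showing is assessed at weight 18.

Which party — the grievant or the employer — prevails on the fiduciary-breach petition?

— Issue I —
At Stage I.1 the grievant must meet a more-likely-than-not showing (weight exceeds 54): on (a) the weight is 80 less the opposing 23 gives net 57, > 54, so (a) meets the standard.
  The grievant carries Stage I.1; the employer now bears the burden.
At Stage I.2 the employer must meet a heightened civil standard (weight exceeds 74): on (b) the weight is 75, > 74, so (b) meets the standard; on (c) the weight is 75, which does exceed 74, so (c) meets the standard.
  The employer carries the last stage.
With every stage satisfied, the employer prevails on this issue.
— Issue II —
Stage II.1 — burden on grievant; standard: a substantially-more-likely showing (weight exceeds 78).
    (d): 96 − 18 = 78 ≤ 78 [not met]
    (e): 72 ≤ 78 [not met]
  The grievant does not carry Stage II.1.
So the employer prevails on this issue.
Per-issue: Issue I → employer; Issue II → employer. The grievant must prevail on every issue; overall, the employer prevails.

employer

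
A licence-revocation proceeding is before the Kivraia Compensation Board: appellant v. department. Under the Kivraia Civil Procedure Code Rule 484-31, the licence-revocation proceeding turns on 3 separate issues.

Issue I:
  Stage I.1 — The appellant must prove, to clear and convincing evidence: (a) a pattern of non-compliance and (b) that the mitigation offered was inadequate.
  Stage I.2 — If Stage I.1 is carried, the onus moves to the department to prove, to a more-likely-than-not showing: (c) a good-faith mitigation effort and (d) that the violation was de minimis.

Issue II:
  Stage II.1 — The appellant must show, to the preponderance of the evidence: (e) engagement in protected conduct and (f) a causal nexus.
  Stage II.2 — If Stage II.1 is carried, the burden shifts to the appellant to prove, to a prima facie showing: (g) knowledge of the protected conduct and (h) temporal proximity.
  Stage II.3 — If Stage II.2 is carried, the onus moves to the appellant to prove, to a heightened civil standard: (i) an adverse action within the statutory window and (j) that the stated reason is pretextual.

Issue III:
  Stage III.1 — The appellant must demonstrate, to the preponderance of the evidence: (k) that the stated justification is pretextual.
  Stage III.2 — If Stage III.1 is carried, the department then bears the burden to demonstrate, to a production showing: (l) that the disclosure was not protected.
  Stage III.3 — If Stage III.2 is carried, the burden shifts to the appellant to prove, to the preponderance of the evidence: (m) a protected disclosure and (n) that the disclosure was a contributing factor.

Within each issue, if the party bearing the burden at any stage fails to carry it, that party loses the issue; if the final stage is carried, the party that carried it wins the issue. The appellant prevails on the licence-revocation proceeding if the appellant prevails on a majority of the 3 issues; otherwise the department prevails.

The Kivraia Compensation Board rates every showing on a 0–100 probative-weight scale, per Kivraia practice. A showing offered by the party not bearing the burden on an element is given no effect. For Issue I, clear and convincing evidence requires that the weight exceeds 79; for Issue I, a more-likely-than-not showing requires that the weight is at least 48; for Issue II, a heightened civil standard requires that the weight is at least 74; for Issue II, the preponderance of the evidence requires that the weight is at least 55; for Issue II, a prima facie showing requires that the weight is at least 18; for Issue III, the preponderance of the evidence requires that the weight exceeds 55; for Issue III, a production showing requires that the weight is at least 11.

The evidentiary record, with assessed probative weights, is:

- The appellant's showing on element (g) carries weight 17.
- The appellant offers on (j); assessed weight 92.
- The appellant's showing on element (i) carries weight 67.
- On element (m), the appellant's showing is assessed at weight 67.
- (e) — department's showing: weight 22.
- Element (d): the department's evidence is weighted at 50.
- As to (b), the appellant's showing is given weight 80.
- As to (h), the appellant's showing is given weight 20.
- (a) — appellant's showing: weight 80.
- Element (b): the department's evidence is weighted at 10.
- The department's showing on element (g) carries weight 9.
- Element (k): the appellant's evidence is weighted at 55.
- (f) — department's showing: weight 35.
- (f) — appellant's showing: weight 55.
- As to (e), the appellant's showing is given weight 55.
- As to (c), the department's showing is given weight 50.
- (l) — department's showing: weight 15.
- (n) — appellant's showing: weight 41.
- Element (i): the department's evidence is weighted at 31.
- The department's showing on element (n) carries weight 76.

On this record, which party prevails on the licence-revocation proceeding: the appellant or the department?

department

— Issue I —
Stage I.1 (appellant, clear and convincing evidence, weight exceeds 79): (a) 80 > 79 — meets; (b) 80 (department's 10 disregarded) > 79 — meets.
  All elements met. The burden passes to the department.
Stage I.2 (department, a more-likely-than-not showing, weight is at least 48): (c) 50 ≥ 48 — meets; (d) 50 ≥ 48 — meets.
  All elements met at the final stage.
With every stage satisfied, the department prevails on this issue.
— Issue II —
At Stage II.1 the appellant must meet the preponderance of the evidence (weight is at least 55): on (e) the weight is 55 (the department's 22 is given no effect), which does reach 55, so (e) meets the standard; on (f) the weight is 55 (the department's 35 is given no effect), which does reach 55, so (f) meets the standard.
  Stage II.1 is satisfied; the appellant continues to bear the burden.
At Stage II.2 the appellant must meet a prima facie showing (weight is at least 18): on (g) the weight is 17 (the department's 9 is given no effect), < 18, so (g) does not meet the standard; on (h) the weight is 20, which does reach 18, so (h) meets the standard.
  Not every element is met, so the appellant fails to carry Stage II.2.
The analysis ends at Stage II.2; the department prevails on this issue.
— Issue III —
Stage III.1 — burden on appellant; standard: the preponderance of the evidence (weight exceeds 55).
    (k): 55 ≤ 55 [not met]
  Not every element is met, so the appellant fails to carry Stage III.1.
The department prevails on this issue.
Per-issue: Issue I → department; Issue II → department; Issue III → department. The appellant must prevail on a majority of issues; overall, the department prevails.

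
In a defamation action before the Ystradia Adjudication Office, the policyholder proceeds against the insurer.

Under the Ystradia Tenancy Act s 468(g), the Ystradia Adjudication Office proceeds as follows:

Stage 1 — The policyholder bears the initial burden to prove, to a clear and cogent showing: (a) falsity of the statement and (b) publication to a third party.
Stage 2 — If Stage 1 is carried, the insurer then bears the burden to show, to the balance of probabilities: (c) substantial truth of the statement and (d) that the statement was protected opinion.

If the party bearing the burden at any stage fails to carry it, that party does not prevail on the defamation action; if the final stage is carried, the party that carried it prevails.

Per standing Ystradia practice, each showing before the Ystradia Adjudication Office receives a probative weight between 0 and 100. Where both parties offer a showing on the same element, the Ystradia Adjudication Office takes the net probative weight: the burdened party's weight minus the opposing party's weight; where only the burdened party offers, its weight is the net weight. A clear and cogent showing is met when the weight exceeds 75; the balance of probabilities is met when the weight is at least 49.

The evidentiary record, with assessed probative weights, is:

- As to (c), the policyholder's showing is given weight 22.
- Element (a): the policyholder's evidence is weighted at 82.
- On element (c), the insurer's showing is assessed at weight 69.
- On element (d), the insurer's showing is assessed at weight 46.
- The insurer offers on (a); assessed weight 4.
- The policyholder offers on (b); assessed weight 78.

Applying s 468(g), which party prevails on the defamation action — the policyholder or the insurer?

policyholder

Stage 1 (policyholder, a clear and cogent showing, weight exceeds 75): (a) net 82−4=78 > 75 — meets; (b) 78 > 75 — meets.
  All elements met. The burden passes to the insurer.
Stage 2 (insurer, the balance of probabilities, weight is at least 49): (c) net 69−22=47 < 49 — fails; (d) 46 < 49 — fails.
  Not every element is met, so the insurer fails to carry Stage 2.
The policyholder prevails.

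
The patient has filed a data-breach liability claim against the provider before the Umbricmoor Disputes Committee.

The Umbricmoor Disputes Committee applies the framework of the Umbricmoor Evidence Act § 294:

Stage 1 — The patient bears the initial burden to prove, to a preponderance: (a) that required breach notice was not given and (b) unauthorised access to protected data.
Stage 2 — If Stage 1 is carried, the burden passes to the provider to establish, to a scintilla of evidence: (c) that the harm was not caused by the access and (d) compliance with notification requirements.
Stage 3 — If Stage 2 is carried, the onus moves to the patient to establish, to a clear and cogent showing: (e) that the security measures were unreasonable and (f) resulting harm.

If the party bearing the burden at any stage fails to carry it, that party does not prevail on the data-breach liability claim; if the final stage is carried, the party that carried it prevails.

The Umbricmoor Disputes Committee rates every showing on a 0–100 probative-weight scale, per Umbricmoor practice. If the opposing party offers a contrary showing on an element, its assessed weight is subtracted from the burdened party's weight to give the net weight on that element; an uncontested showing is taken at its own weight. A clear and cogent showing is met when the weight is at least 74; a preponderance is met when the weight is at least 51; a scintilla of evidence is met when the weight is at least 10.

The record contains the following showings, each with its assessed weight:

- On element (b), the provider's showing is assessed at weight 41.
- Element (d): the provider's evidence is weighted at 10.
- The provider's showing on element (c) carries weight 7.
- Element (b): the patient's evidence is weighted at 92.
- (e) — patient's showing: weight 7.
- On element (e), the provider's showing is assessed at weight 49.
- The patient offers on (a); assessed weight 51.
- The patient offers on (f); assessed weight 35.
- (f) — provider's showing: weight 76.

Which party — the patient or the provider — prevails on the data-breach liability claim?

Stage 1 (patient, a preponderance, weight is at least 51): (a) 51 ≥ 51 — meets; (b) net 92−41=51 ≥ 51 — meets.
  Stage 1 carried; the burden shifts to the provider.
Stage 2 (provider, a scintilla of evidence, weight is at least 10): (c) 7 < 10 — fails; (d) 10 ≥ 10 — meets.
  Stage 2 not carried; the provider fails its burden.
The patient prevails.

patient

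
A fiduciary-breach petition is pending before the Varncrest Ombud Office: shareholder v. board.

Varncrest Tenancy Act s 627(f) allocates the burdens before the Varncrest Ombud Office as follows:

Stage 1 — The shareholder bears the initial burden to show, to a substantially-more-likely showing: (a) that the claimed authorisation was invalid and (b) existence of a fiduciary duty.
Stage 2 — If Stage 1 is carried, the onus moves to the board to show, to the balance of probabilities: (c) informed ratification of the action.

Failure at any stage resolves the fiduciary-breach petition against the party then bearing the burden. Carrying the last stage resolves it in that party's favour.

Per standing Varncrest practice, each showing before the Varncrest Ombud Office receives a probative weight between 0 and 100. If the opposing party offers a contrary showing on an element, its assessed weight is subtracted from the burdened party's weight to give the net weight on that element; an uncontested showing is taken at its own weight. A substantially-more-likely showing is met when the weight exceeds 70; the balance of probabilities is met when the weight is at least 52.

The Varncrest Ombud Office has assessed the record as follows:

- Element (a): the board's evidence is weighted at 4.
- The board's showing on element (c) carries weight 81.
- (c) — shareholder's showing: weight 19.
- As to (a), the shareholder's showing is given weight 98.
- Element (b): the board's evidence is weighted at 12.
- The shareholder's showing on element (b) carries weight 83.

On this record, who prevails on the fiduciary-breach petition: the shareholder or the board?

Stage 1 (shareholder, a substantially-more-likely showing, weight exceeds 70): (a) net 98−4=94 > 70 — meets; (b) net 83−12=71 > 70 — meets.
  Stage 1 is satisfied; the onus moves to the board.
Stage 2 (board, the balance of probabilities, weight is at least 52): (c) net 81−19=62 ≥ 52 — meets.
  The board carries the last stage.
All stages carried — the board prevails.

board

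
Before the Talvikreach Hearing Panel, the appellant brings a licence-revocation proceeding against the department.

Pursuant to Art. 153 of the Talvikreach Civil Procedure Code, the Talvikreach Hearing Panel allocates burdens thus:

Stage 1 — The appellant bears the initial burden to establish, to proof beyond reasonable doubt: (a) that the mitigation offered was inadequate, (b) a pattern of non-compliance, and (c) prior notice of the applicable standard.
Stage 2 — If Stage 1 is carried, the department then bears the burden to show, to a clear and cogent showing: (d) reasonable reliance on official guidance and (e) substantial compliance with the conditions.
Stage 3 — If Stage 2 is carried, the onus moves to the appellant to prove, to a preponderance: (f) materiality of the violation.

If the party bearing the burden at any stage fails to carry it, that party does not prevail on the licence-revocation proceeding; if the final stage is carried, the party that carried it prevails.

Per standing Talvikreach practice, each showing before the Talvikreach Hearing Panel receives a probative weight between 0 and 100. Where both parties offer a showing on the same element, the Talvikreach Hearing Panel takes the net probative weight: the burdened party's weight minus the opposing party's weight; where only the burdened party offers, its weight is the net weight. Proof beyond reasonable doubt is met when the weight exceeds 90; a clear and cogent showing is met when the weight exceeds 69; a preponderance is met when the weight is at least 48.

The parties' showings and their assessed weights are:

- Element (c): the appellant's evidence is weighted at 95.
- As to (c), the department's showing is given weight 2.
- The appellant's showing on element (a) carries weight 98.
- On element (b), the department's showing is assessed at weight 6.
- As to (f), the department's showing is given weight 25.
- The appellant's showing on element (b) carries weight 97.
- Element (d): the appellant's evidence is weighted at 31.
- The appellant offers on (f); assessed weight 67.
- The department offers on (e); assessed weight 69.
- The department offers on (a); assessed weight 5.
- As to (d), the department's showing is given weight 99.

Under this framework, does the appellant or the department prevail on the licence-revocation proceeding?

appellant

Stage 1 — burden on appellant; standard: proof beyond reasonable doubt (weight exceeds 90).
    (a): 98 − 5 = 93 > 90 [met]
    (b): 97 − 6 = 91 > 90 [met]
    (c): 95 − 2 = 93 > 90 [met]
  Stage 1 is satisfied; the onus moves to the department.
Stage 2 — burden on department; standard: a clear and cogent showing (weight exceeds 69).
    (d): 99 − 31 = 68 ≤ 69 [not met]
    (e): 69 ≤ 69 [not met]
  Stage 2 not carried; the department fails its burden.
So the appellant prevails.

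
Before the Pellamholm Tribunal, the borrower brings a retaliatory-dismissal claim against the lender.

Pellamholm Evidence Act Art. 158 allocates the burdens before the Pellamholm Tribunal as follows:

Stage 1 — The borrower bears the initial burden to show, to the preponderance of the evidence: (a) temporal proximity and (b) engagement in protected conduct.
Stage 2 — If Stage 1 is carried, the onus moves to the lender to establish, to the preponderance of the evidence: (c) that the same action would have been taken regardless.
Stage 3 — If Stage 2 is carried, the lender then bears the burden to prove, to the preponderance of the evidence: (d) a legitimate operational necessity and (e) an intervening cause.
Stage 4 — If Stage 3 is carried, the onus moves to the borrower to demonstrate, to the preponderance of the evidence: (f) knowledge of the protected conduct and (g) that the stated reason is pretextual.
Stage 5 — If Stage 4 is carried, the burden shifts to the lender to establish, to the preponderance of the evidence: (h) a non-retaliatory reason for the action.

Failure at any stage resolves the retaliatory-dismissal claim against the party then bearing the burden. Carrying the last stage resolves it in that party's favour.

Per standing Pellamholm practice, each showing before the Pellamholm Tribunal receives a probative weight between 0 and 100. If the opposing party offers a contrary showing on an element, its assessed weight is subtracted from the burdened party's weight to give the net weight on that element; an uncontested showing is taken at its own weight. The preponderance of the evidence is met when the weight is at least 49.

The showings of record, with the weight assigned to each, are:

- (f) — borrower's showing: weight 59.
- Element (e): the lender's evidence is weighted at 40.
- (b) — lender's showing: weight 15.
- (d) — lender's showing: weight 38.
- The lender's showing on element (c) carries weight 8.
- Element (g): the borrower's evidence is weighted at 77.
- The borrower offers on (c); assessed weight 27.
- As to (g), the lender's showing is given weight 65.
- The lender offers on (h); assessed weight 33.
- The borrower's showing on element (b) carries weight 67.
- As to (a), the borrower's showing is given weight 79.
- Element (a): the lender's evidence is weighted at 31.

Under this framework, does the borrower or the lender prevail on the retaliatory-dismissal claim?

At Stage 1 the borrower must meet the preponderance of the evidence (weight is at least 49): on (a) the weight is 79 less the opposing 31 gives net 48, < 49, so (a) does not meet the standard; on (b) the weight is 67 less the opposing 15 gives net 52, which does reach 49, so (b) meets the standard.
  Not every element is met, so the borrower fails to carry Stage 1.
So the lender prevails.

lender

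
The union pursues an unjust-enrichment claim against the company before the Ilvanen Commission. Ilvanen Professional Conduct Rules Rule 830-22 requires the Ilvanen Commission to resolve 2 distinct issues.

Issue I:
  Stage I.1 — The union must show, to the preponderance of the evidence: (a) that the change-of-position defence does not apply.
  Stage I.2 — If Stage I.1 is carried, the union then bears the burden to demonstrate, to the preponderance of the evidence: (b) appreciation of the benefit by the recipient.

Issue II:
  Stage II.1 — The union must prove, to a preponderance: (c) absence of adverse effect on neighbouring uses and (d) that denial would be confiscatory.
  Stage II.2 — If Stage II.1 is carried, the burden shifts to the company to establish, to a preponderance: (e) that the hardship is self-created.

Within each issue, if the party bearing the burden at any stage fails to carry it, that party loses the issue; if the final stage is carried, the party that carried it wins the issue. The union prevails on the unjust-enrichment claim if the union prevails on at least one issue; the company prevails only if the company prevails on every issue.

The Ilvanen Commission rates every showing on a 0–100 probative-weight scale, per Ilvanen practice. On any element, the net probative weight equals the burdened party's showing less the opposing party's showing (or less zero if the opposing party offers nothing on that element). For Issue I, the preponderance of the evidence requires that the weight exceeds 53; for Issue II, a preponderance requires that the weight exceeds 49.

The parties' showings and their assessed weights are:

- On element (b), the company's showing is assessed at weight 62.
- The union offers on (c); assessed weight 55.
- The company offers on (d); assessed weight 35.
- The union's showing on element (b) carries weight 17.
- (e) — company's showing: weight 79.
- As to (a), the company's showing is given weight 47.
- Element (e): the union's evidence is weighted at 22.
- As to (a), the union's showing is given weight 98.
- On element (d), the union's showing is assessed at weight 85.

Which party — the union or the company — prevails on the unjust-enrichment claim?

company

— Issue I —
Stage I.1 (union, the preponderance of the evidence, weight exceeds 53): (a) net 98−47=51 ≤ 53 — fails.
  Stage I.1 not carried; the union fails its burden.
So the company prevails on this issue.
— Issue II —
At Stage II.1 the union must meet a preponderance (weight exceeds 49): on (c) the weight is 55, which does exceed 49, so (c) meets the standard; on (d) the weight is 85 less the opposing 35 gives net 50, which does exceed 49, so (d) meets the standard.
  The union carries Stage II.1; the company now bears the burden.
At Stage II.2 the company must meet a preponderance (weight exceeds 49): on (e) the weight is 79 less the opposing 22 gives net 57, which does exceed 49, so (e) meets the standard.
  The company carries the last stage.
Every stage carried; the company prevails on this issue.
Per-issue: Issue I → company; Issue II → company. The union must prevail on at least one issue; overall, the company prevails.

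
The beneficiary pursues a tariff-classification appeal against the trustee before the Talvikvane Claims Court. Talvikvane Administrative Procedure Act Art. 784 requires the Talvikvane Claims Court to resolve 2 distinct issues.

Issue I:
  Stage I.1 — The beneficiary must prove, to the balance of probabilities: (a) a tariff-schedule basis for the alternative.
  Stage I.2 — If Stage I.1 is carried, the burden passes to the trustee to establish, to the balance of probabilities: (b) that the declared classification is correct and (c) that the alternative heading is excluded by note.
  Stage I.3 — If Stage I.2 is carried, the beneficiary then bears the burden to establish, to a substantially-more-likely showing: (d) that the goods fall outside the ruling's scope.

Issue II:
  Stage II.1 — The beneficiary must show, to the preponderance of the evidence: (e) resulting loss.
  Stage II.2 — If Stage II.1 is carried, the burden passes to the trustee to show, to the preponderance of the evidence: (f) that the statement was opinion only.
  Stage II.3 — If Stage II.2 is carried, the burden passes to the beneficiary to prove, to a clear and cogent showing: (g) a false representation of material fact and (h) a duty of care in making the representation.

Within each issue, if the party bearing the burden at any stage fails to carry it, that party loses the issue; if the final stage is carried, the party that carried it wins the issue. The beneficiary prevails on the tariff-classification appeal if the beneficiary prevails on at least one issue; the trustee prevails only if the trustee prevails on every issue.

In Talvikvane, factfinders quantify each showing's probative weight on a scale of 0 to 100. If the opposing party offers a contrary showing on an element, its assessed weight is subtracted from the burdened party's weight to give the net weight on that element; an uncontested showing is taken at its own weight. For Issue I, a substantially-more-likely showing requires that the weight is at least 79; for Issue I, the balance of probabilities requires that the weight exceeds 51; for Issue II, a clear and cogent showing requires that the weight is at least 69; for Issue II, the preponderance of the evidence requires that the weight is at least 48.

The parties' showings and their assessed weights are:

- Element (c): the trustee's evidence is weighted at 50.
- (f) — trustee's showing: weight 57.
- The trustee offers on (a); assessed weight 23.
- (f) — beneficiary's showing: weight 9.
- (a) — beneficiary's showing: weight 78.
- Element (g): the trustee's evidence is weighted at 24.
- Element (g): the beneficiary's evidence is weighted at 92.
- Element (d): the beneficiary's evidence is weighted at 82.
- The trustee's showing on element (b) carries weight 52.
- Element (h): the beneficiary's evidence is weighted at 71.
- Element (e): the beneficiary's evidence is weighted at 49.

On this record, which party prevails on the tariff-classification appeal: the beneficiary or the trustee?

beneficiary

— Issue I —
At Stage I.1 the beneficiary must meet the balance of probabilities (weight exceeds 51): on (a) the weight is 78 less the opposing 23 gives net 55, which does exceed 51, so (a) meets the standard.
  The beneficiary carries Stage I.1; the trustee now bears the burden.
At Stage I.2 the trustee must meet the balance of probabilities (weight exceeds 51): on (b) the weight is 52, which does exceed 51, so (b) meets the standard; on (c) the weight is 50, which does not exceed 51, so (c) does not meet the standard.
  Not every element is met, so the trustee fails to carry Stage I.2.
The analysis ends at Stage I.2; the beneficiary prevails on this issue.
— Issue II —
Stage II.1 (beneficiary, the preponderance of the evidence, weight is at least 48): (e) 49 ≥ 48 — meets.
  Stage II.1 is satisfied; the onus moves to the trustee.
Stage II.2 (trustee, the preponderance of the evidence, weight is at least 48): (f) net 57−9=48 ≥ 48 — meets.
  All elements met. The burden passes to the beneficiary.
Stage II.3 (beneficiary, a clear and cogent showing, weight is at least 69): (g) net 92−24=68 < 69 — fails; (h) 71 ≥ 69 — meets.
  Not every element is met, so the beneficiary fails to carry Stage II.3.
The analysis ends at Stage II.3; the trustee prevails on this issue.
Per-issue: Issue I → beneficiary; Issue II → trustee. The beneficiary must prevail on at least one issue; overall, the beneficiary prevails.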